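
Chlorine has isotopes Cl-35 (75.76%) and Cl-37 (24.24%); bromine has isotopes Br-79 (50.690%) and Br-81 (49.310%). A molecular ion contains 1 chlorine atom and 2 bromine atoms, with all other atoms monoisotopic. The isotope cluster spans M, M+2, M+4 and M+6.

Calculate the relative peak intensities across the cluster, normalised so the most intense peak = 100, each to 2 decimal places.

44.14 : 100.00 : 69.25 : 13.36

Chlorine pattern (n=1): 0.7576 : 0.2424
Bromine pattern (n=2): 0.25694761 : 0.49990478 : 0.24314761
Convolve the two distributions (both contribute in 2-u steps):
  M: 0.7576×0.25694761 = 0.194664
  M+2: 0.7576×0.49990478 + 0.2424×0.25694761 = 0.441012
  M+4: 0.7576×0.24314761 + 0.2424×0.49990478 = 0.305386
  M+6: 0.2424×0.24314761 = 0.058939
Scale to base peak (0.441012) = 100: 44.14 : 100.00 : 69.25 : 13.36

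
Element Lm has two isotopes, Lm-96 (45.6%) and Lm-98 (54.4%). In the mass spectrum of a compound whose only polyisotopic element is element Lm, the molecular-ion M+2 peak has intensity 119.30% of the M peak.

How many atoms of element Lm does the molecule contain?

1

The M+2/M ratio from n Lm atoms is n · q/p = n · 0.544/0.456.
n = 1.1930 × 0.456/0.544 = 1.00 ≈ 1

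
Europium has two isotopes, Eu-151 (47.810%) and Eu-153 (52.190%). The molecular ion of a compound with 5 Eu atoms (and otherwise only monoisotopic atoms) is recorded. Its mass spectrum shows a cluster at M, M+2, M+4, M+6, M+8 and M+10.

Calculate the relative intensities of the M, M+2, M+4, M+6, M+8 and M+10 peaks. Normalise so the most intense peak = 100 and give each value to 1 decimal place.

Each Eu atom is independently Eu-151 (p = 0.47810) or Eu-153 (q = 0.52190); the cluster is the binomial expansion (p + q)^5.
P(M) = 0.47810^5 = 0.024980
P(M+2) = 5 × 0.47810^4 × 0.52190^1 = 0.136343
P(M+4) = 10 × 0.47810^3 × 0.52190^2 = 0.297667
P(M+6) = 10 × 0.47810^2 × 0.52190^3 = 0.324937
P(M+8) = 5 × 0.47810^1 × 0.52190^4 = 0.177353
P(M+10) = 0.52190^5 = 0.038720
The M+6 peak is largest (0.324937); scaling to 100 gives 7.7 : 42.0 : 91.6 : 100.0 : 54.6 : 11.9.

7.7 : 42.0 : 91.6 : 100.0 : 54.6 : 11.9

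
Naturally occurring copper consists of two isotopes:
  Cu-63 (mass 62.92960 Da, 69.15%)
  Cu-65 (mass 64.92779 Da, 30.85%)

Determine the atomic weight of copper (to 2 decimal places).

The abundance-weighted mean is 0.6915 × 62.92960 + 0.3085 × 64.92779
= 43.515818 + 20.030223 = 63.546041 Da

63.55 Da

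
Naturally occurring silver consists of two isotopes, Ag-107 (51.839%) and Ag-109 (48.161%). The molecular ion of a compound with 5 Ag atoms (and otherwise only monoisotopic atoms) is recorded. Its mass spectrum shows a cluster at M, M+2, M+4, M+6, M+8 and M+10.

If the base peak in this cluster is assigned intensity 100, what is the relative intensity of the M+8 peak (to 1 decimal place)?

(0.51839 + 0.48161)^5 gives M 0.0374, M+2 0.1739, M+4 0.3231, M+6 0.3002, M+8 0.1394, M+10 0.0259; the largest is M+4.
P(M+4) = C(5,2) × 0.51839^3 × 0.48161^2 = 10 × 0.13930601 × 0.23194819 = 0.323118 (base)
P(M+8) = C(5,4) × 0.51839^1 × 0.48161^4 = 5 × 0.51839 × 0.05379996 = 0.139447
Relative intensity = 0.139447 / 0.323118 × 100 = 43.2

43.2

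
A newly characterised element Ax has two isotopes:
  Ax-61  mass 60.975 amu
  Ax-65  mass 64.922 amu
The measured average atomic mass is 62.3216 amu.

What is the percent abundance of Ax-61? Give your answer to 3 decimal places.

65.883%

With x = fraction of Ax-61 (so Ax-65 is 1 − x):
60.975·x + 64.922·(1 − x) = 62.3216
(60.975 − 64.922)·x = 62.3216 − 64.922
x = -2.6004 / -3.947 = 0.65883 → 65.883% Ax-61, 34.117% Ax-65.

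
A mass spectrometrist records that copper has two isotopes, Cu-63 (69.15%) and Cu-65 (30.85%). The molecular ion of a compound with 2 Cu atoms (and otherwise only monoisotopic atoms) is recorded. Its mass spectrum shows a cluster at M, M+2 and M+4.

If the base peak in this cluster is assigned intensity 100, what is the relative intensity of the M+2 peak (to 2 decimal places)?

(0.6915 + 0.3085)^2 gives M 0.4782, M+2 0.4267, M+4 0.0952; the largest is M.
P(M) = C(2,0) × 0.6915^2 × 0.3085^0 = 1 × 0.47817225 × 1.0000 = 0.478172 (base)
P(M+2) = C(2,1) × 0.6915^1 × 0.3085^1 = 2 × 0.6915 × 0.3085 = 0.426656
Relative intensity = 0.426656 / 0.478172 × 100 = 89.23

89.23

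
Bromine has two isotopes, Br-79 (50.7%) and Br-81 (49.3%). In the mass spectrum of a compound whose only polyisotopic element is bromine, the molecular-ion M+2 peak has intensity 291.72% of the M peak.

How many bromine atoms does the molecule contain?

3

The M+2/M ratio from n Br atoms is n · q/p = n · 0.493/0.507.
n = 2.9172 × 0.507/0.493 = 3.00 ≈ 3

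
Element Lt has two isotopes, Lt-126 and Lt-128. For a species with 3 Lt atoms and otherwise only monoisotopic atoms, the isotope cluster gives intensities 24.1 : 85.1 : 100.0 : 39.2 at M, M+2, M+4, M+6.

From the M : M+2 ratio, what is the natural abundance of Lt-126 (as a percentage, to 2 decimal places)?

If p is the fraction of Lt that is Lt-126, then I(M+2)/I(M) = [C(3,1)·p^2·(1−p)] / p^3 = 3·(1−p)/p = 85.1/24.1 = 3.5311
(1−p)/p = 3.5311/3 = 1.1770  ⇒  p = 1/(1 + 1.1770) = 0.4593
Lt-126: 45.93%, Lt-128: 54.07%.

45.93%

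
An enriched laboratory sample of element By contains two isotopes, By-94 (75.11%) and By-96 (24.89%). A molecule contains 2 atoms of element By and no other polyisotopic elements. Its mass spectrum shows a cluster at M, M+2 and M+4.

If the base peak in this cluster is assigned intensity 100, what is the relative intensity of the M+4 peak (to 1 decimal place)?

11.0

Binomial terms of (0.7511 + 0.2489)^2: M 0.5642, M+2 0.3739, M+4 0.0620 → M is the base peak.
P(M) = C(2,0) × 0.7511^2 × 0.2489^0 = 1 × 0.56415121 × 1.0000 = 0.564151 (base)
P(M+4) = C(2,2) × 0.7511^0 × 0.2489^2 = 1 × 1.0000 × 0.06195121 = 0.061951
Relative intensity = 0.061951 / 0.564151 × 100 = 11.0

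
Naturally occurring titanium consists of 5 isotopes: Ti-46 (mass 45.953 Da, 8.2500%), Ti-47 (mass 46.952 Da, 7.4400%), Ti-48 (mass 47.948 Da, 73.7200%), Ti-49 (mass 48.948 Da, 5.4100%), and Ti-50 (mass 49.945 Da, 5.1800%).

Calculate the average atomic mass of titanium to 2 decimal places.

47.87 Da

Average mass = Σ (abundance × isotope mass) = 0.082500 × 45.953 + 0.074400 × 46.952 + 0.737200 × 47.948 + 0.054100 × 48.948 + 0.051800 × 49.945
= 3.7911 + 3.4932 + 35.3473 + 2.6481 + 2.5872 = 47.8669 Da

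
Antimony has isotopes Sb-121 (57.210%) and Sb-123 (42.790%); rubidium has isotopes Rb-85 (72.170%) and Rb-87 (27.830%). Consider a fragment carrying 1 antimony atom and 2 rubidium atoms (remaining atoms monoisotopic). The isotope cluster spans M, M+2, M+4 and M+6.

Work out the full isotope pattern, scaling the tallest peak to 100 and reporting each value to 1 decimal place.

65.8 : 100.0 : 47.8 : 7.3

Antimony pattern (n=1): 0.5721 : 0.4279
Rubidium pattern (n=2): 0.52085089 : 0.40169822 : 0.07745089
Convolve the two distributions (both contribute in 2-u steps):
  M: 0.5721×0.52085089 = 0.297979
  M+2: 0.5721×0.40169822 + 0.4279×0.52085089 = 0.452684
  M+4: 0.5721×0.07745089 + 0.4279×0.40169822 = 0.216196
  M+6: 0.4279×0.07745089 = 0.033141
Scale to base peak (0.452684) = 100: 65.8 : 100.0 : 47.8 : 7.3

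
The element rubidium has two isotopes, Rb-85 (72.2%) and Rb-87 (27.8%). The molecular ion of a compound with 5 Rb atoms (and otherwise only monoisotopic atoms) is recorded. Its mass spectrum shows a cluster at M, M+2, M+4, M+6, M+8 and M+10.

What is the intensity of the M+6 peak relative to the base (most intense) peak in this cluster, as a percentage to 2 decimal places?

29.65%

(0.722 + 0.278)^5 gives M 0.1962, M+2 0.3777, M+4 0.2909, M+6 0.1120, M+8 0.0216, M+10 0.0017; the largest is M+2.
P(M+2) = C(5,1) × 0.722^4 × 0.278^1 = 5 × 0.27173701 × 0.2780 = 0.377714 (base)
P(M+6) = C(5,3) × 0.722^2 × 0.278^3 = 10 × 0.521284 × 0.02148495 = 0.111998
Relative intensity = 0.111998 / 0.377714 × 100 = 29.65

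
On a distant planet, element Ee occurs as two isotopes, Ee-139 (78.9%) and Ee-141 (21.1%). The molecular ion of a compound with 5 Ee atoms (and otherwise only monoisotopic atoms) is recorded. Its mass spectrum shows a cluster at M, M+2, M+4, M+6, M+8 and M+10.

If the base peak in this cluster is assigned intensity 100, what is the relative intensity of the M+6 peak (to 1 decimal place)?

Binomial terms of (0.789 + 0.211)^5: M 0.3058, M+2 0.4088, M+4 0.2187, M+6 0.0585, M+8 0.0078, M+10 0.0004 → M+2 is the base peak.
P(M+2) = C(5,1) × 0.789^4 × 0.211^1 = 5 × 0.3875324 × 0.2110 = 0.408847 (base)
P(M+6) = C(5,3) × 0.789^2 × 0.211^3 = 10 × 0.622521 × 0.00939393 = 0.058479
Relative intensity = 0.058479 / 0.408847 × 100 = 14.3

14.3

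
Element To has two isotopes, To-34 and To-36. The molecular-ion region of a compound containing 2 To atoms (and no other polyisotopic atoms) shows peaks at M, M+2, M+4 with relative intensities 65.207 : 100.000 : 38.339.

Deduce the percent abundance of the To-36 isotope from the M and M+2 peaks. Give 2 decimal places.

If p is the fraction of To that is To-34, then I(M+2)/I(M) = [C(2,1)·p^1·(1−p)] / p^2 = 2·(1−p)/p = 100.000/65.207 = 1.5336
(1−p)/p = 1.5336/2 = 0.7668  ⇒  p = 1/(1 + 0.7668) = 0.5660
To-34: 56.60%, To-36: 43.40%.

43.40%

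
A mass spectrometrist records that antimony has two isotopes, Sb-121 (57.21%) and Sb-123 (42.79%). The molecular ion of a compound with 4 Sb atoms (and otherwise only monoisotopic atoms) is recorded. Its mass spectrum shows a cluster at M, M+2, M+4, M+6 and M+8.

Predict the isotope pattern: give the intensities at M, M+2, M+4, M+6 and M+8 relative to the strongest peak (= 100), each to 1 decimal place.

29.8 : 89.1 : 100.0 : 49.9 : 9.3

Expanding (0.5721 + 0.4279)^4:
P(M) = 0.5721^4 = 0.107124
P(M+2) = 4 × 0.5721^3 × 0.4279^1 = 0.320493
P(M+4) = 6 × 0.5721^2 × 0.4279^2 = 0.359567
P(M+6) = 4 × 0.5721^1 × 0.4279^3 = 0.179291
P(M+8) = 0.4279^4 = 0.033525
The M+4 peak is largest (0.359567); scaling to 100 gives 29.8 : 89.1 : 100.0 : 49.9 : 9.3.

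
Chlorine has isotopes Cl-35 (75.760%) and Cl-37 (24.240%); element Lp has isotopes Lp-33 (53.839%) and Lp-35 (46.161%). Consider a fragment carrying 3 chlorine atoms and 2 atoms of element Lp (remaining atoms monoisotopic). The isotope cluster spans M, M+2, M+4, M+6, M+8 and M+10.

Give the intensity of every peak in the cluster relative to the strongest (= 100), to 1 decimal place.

Chlorine pattern (n=3): 0.4348304 : 0.41738208 : 0.13354464 : 0.01424288
Element Lp pattern (n=2): 0.28986379 : 0.49705242 : 0.21308379
Convolve the two distributions (both contribute in 2-u steps):
  M: 0.4348304×0.28986379 = 0.126042
  M+2: 0.4348304×0.49705242 + 0.41738208×0.28986379 = 0.337117
  M+4: 0.4348304×0.21308379 + 0.41738208×0.49705242 + 0.13354464×0.28986379 = 0.338826
  M+6: 0.41738208×0.21308379 + 0.13354464×0.49705242 + 0.01424288×0.28986379 = 0.159445
  M+8: 0.13354464×0.21308379 + 0.01424288×0.49705242 = 0.035536
  M+10: 0.01424288×0.21308379 = 0.003035
Scale to base peak (0.338826) = 100: 37.2 : 99.5 : 100.0 : 47.1 : 10.5 : 0.9

37.2 : 99.5 : 100.0 : 47.1 : 10.5 : 0.9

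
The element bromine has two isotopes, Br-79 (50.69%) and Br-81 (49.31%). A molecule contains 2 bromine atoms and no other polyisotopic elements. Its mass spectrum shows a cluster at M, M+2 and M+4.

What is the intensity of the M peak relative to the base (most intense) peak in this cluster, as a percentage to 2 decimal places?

Term probabilities: M 0.2569, M+2 0.4999, M+4 0.2431. Base peak = M+2.
P(M+2) = C(2,1) × 0.5069^1 × 0.4931^1 = 2 × 0.5069 × 0.4931 = 0.499905 (base)
P(M) = C(2,0) × 0.5069^2 × 0.4931^0 = 1 × 0.25694761 × 1.0000 = 0.256948
Relative intensity = 0.256948 / 0.499905 × 100 = 51.40

51.40%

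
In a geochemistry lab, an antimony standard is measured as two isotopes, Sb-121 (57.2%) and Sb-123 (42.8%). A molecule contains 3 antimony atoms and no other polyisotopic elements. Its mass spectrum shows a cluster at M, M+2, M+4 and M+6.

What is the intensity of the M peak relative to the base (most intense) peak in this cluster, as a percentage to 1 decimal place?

Term probabilities: M 0.1871, M+2 0.4201, M+4 0.3143, M+6 0.0784. Base peak = M+2.
P(M+2) = C(3,1) × 0.572^2 × 0.428^1 = 3 × 0.327184 × 0.4280 = 0.420104 (base)
P(M) = C(3,0) × 0.572^3 × 0.428^0 = 1 × 0.18714925 × 1.0000 = 0.187149
Relative intensity = 0.187149 / 0.420104 × 100 = 44.5

44.5%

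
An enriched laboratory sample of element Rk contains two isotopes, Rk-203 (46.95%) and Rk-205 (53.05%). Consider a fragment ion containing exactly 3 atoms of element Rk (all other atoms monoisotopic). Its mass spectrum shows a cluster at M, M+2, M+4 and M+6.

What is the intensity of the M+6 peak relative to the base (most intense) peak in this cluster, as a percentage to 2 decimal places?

37.66%

Binomial terms of (0.4695 + 0.5305)^3: M 0.1035, M+2 0.3508, M+4 0.3964, M+6 0.1493 → M+4 is the base peak.
P(M+4) = C(3,2) × 0.4695^1 × 0.5305^2 = 3 × 0.4695 × 0.28143025 = 0.396395 (base)
P(M+6) = C(3,3) × 0.4695^0 × 0.5305^3 = 1 × 1.0000 × 0.14929875 = 0.149299
Relative intensity = 0.149299 / 0.396395 × 100 = 37.66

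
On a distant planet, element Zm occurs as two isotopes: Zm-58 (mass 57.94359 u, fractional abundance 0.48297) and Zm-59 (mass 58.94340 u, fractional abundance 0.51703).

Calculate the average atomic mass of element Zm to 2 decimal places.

58.46 u

The abundance-weighted mean is 0.48297 × 57.94359 + 0.51703 × 58.94340
= 27.985016 + 30.475506 = 58.460522 u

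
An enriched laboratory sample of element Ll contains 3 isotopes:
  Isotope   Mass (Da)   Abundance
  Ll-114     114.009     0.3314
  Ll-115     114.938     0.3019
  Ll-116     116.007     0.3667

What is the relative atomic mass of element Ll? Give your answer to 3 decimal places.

115.022 Da

Weight each isotope mass by its fractional abundance: 0.3314 × 114.009 + 0.3019 × 114.938 + 0.3667 × 116.007
= 37.7826 + 34.6998 + 42.5398 = 115.0222 Da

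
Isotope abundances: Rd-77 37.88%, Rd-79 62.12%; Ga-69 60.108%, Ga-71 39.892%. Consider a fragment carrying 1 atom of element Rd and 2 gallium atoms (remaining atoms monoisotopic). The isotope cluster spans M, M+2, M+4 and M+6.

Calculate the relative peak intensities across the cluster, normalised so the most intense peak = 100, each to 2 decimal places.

33.70 : 100.00 : 88.20 : 24.34

Element Rd pattern (n=1): 0.3788 : 0.6212
Gallium pattern (n=2): 0.36129717 : 0.47956567 : 0.15913717
Convolve the two distributions (both contribute in 2-u steps):
  M: 0.3788×0.36129717 = 0.136859
  M+2: 0.3788×0.47956567 + 0.6212×0.36129717 = 0.406097
  M+4: 0.3788×0.15913717 + 0.6212×0.47956567 = 0.358187
  M+6: 0.6212×0.15913717 = 0.098856
Scale to base peak (0.406097) = 100: 33.70 : 100.00 : 88.20 : 24.34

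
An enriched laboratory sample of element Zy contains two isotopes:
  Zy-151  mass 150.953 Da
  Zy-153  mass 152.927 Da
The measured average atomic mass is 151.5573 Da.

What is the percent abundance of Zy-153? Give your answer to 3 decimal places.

With x = fraction of Zy-151 (so Zy-153 is 1 − x):
150.953·x + 152.927·(1 − x) = 151.5573
(150.953 − 152.927)·x = 151.5573 − 152.927
x = -1.3697 / -1.974 = 0.69387 → 69.387% Zy-151, 30.613% Zy-153.

30.613%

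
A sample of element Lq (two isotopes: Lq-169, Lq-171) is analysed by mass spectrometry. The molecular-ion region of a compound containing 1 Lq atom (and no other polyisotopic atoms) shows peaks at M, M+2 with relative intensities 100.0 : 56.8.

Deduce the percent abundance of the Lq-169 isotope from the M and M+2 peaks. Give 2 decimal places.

Let p = fractional abundance of Lq-169. I(M+2)/I(M) = [C(1,1)·p^0·(1−p)] / p^1 = 1·(1−p)/p = 56.8/100.0 = 0.5680
(1−p)/p = 0.5680/1 = 0.5680  ⇒  p = 1/(1 + 0.5680) = 0.6378
Lq-169: 63.78%, Lq-171: 36.22%.

63.78%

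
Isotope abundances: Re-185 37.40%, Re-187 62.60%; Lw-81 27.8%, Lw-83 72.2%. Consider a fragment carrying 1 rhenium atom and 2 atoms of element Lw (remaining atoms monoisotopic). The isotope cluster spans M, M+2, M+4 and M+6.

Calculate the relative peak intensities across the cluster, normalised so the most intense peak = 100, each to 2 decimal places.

Rhenium pattern (n=1): 0.3740 : 0.6260
Element Lw pattern (n=2): 0.077284 : 0.401432 : 0.521284
Convolve the two distributions (both contribute in 2-u steps):
  M: 0.3740×0.077284 = 0.028904
  M+2: 0.3740×0.401432 + 0.6260×0.077284 = 0.198515
  M+4: 0.3740×0.521284 + 0.6260×0.401432 = 0.446257
  M+6: 0.6260×0.521284 = 0.326324
Scale to base peak (0.446257) = 100: 6.48 : 44.48 : 100.00 : 73.12

6.48 : 44.48 : 100.00 : 73.12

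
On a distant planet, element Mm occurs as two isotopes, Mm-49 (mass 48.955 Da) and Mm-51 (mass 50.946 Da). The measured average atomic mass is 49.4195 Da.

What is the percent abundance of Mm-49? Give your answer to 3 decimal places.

Let x be the fractional abundance of Mm-49; then Mm-51 has abundance 1 − x.
48.955·x + 50.946·(1 − x) = 49.4195
(48.955 − 50.946)·x = 49.4195 − 50.946
x = -1.5265 / -1.991 = 0.76670 → 76.670% Mm-49, 23.330% Mm-51.

76.670%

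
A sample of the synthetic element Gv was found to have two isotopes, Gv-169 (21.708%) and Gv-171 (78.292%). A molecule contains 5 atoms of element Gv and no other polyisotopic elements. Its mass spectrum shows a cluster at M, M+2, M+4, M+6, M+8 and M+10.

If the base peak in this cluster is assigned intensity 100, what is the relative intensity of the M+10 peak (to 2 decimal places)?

72.13

(0.21708 + 0.78292)^5 gives M 0.0005, M+2 0.0087, M+4 0.0627, M+6 0.2261, M+8 0.4078, M+10 0.2942; the largest is M+8.
P(M+8) = C(5,4) × 0.21708^1 × 0.78292^4 = 5 × 0.21708 × 0.37572453 = 0.407811 (base)
P(M+10) = C(5,5) × 0.21708^0 × 0.78292^5 = 1 × 1.0000 × 0.29416225 = 0.294162
Relative intensity = 0.294162 / 0.407811 × 100 = 72.13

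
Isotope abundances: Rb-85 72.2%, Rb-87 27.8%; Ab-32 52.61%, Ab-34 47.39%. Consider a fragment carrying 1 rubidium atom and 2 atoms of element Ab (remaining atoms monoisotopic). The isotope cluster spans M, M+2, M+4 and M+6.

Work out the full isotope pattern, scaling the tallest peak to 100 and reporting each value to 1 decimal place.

45.7 : 100.0 : 68.8 : 14.3

Rubidium pattern (n=1): 0.7220 : 0.2780
Element Ab pattern (n=2): 0.27678121 : 0.49863758 : 0.22458121
Convolve the two distributions (both contribute in 2-u steps):
  M: 0.7220×0.27678121 = 0.199836
  M+2: 0.7220×0.49863758 + 0.2780×0.27678121 = 0.436962
  M+4: 0.7220×0.22458121 + 0.2780×0.49863758 = 0.300769
  M+6: 0.2780×0.22458121 = 0.062434
Scale to base peak (0.436962) = 100: 45.7 : 100.0 : 68.8 : 14.3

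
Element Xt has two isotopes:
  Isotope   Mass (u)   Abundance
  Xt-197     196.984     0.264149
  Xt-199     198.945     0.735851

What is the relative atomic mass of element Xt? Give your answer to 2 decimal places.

198.43 u

Average mass = Σ (abundance × isotope mass) = 0.264149 × 196.984 + 0.735851 × 198.945
= 52.0331 + 146.3939 = 198.4270 u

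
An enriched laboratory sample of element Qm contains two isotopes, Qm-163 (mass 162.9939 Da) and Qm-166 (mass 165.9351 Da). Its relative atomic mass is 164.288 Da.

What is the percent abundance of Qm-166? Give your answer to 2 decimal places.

44.00%

Let x be the fractional abundance of Qm-163; then Qm-166 has abundance 1 − x.
162.9939·x + 165.9351·(1 − x) = 164.288
(162.9939 − 165.9351)·x = 164.288 − 165.9351
x = -1.6471 / -2.9412 = 0.56001 → 56.00% Qm-163, 44.00% Qm-166.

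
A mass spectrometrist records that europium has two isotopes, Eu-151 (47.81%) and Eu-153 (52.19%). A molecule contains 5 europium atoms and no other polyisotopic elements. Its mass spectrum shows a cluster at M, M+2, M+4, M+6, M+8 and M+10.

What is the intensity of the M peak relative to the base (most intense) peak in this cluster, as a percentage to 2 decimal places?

7.69%

Term probabilities: M 0.0250, M+2 0.1363, M+4 0.2977, M+6 0.3249, M+8 0.1774, M+10 0.0387. Base peak = M+6.
P(M+6) = C(5,3) × 0.4781^2 × 0.5219^3 = 10 × 0.22857961 × 0.14215492 = 0.324937 (base)
P(M) = C(5,0) × 0.4781^5 × 0.5219^0 = 1 × 0.02498007 × 1.0000 = 0.024980
Relative intensity = 0.024980 / 0.324937 × 100 = 7.69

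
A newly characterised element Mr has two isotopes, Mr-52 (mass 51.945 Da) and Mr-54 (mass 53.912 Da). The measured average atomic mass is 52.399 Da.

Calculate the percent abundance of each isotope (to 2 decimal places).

Mr-52: 76.92%, Mr-54: 23.08%

With x = fraction of Mr-52 (so Mr-54 is 1 − x):
51.945·x + 53.912·(1 − x) = 52.399
(51.945 − 53.912)·x = 52.399 − 53.912
x = -1.513 / -1.967 = 0.76919 → 76.92% Mr-52, 23.08% Mr-54.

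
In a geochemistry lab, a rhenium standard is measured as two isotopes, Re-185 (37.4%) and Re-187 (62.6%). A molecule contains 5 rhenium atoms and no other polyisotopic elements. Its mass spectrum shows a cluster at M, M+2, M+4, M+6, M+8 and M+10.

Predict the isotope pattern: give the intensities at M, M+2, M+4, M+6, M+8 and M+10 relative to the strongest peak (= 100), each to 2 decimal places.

2.13 : 17.85 : 59.74 : 100.00 : 83.69 : 28.02

The 5 Re atoms are independent, so intensities follow the terms of (0.374 + 0.626)^5.
P(M) = 0.374^5 = 0.007317
P(M+2) = 5 × 0.374^4 × 0.626^1 = 0.061239
P(M+4) = 10 × 0.374^3 × 0.626^2 = 0.205005
P(M+6) = 10 × 0.374^2 × 0.626^3 = 0.343136
P(M+8) = 5 × 0.374^1 × 0.626^4 = 0.287170
P(M+10) = 0.626^5 = 0.096133
The M+6 peak is largest (0.343136); scaling to 100 gives 2.13 : 17.85 : 59.74 : 100.00 : 83.69 : 28.02.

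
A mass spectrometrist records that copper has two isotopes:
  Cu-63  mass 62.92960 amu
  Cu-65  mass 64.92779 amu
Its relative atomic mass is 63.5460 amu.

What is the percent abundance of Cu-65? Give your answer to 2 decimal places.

Let x be the fractional abundance of Cu-63; then Cu-65 has abundance 1 − x.
62.92960·x + 64.92779·(1 − x) = 63.5460
(62.92960 − 64.92779)·x = 63.5460 − 64.92779
x = -1.38179 / -1.99819 = 0.69152 → 69.15% Cu-63, 30.85% Cu-65.

30.85%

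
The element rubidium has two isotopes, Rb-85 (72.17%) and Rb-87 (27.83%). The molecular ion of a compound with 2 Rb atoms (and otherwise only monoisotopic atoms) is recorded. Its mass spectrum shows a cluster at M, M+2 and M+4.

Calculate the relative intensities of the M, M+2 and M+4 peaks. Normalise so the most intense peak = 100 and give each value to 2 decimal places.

Each Rb atom is independently Rb-85 (p = 0.7217) or Rb-87 (q = 0.2783); the cluster is the binomial expansion (p + q)^2.
P(M) = 0.7217^2 = 0.520851
P(M+2) = 2 × 0.7217^1 × 0.2783^1 = 0.401698
P(M+4) = 0.2783^2 = 0.077451
The M peak is largest (0.520851); scaling to 100 gives 100.00 : 77.12 : 14.87.

100.00 : 77.12 : 14.87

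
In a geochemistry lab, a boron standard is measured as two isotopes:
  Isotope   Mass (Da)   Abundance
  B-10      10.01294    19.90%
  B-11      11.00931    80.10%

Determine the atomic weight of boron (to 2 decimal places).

10.81 Da

Ar = Σ fᵢ·mᵢ = 0.1990 × 10.01294 + 0.8010 × 11.00931
= 1.992575 + 8.818457 = 10.811032 Da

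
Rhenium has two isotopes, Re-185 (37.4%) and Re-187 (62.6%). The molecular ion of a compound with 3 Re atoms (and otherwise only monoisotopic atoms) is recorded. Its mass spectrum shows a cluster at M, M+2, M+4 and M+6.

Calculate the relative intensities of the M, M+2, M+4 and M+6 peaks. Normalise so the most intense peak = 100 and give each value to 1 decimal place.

Expanding (0.374 + 0.626)^3:
P(M) = 0.374^3 = 0.052314
P(M+2) = 3 × 0.374^2 × 0.626^1 = 0.262687
P(M+4) = 3 × 0.374^1 × 0.626^2 = 0.439685
P(M+6) = 0.626^3 = 0.245314
The M+4 peak is largest (0.439685); scaling to 100 gives 11.9 : 59.7 : 100.0 : 55.8.

11.9 : 59.7 : 100.0 : 55.8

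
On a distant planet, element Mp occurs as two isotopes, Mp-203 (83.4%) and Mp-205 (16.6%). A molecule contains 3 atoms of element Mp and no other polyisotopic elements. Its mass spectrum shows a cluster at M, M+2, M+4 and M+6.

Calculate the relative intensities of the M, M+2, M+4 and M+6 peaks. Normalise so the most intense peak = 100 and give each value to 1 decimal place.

Each Mp atom is independently Mp-203 (p = 0.834) or Mp-205 (q = 0.166); the cluster is the binomial expansion (p + q)^3.
P(M) = 0.834^3 = 0.580094
P(M+2) = 3 × 0.834^2 × 0.166^1 = 0.346387
P(M+4) = 3 × 0.834^1 × 0.166^2 = 0.068945
P(M+6) = 0.166^3 = 0.004574
The M peak is largest (0.580094); scaling to 100 gives 100.0 : 59.7 : 11.9 : 0.8.

100.0 : 59.7 : 11.9 : 0.8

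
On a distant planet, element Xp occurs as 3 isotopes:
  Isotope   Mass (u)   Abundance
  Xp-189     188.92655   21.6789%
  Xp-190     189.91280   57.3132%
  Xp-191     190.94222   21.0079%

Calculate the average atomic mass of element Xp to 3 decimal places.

189.915 u

Ar = Σ fᵢ·mᵢ = 0.216789 × 188.92655 + 0.573132 × 189.91280 + 0.210079 × 190.94222
= 40.957198 + 108.845103 + 40.112951 = 189.915252 u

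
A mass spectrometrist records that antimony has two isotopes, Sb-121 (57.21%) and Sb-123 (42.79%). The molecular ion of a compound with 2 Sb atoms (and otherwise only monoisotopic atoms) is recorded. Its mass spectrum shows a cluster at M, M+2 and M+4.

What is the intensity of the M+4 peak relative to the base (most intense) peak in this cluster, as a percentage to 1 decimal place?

Binomial terms of (0.5721 + 0.4279)^2: M 0.3273, M+2 0.4896, M+4 0.1831 → M+2 is the base peak.
P(M+2) = C(2,1) × 0.5721^1 × 0.4279^1 = 2 × 0.5721 × 0.4279 = 0.489603 (base)
P(M+4) = C(2,2) × 0.5721^0 × 0.4279^2 = 1 × 1.0000 × 0.18309841 = 0.183098
Relative intensity = 0.183098 / 0.489603 × 100 = 37.4

37.4%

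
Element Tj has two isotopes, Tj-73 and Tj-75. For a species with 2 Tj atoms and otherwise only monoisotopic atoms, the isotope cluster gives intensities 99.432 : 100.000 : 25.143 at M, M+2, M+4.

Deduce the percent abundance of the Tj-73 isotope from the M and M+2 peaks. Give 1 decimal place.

Let p = fractional abundance of Tj-73. I(M+2)/I(M) = [C(2,1)·p^1·(1−p)] / p^2 = 2·(1−p)/p = 100.000/99.432 = 1.0057
(1−p)/p = 1.0057/2 = 0.5029  ⇒  p = 1/(1 + 0.5029) = 0.6654
Tj-73: 66.5%, Tj-75: 33.5%.

66.5%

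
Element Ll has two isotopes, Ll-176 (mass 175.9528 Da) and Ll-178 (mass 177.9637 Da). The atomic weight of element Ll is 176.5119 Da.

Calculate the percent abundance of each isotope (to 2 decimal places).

Ll-176: 72.20%, Ll-178: 27.80%

Writing the weighted mean with unknown fraction x of Ll-176:
175.9528·x + 177.9637·(1 − x) = 176.5119
(175.9528 − 177.9637)·x = 176.5119 − 177.9637
x = -1.4518 / -2.0109 = 0.72197 → 72.20% Ll-176, 27.80% Ll-178.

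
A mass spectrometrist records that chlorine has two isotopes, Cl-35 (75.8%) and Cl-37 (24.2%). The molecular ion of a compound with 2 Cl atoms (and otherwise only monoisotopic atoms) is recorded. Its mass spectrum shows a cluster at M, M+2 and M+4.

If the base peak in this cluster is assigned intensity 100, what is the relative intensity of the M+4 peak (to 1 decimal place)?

10.2

(0.758 + 0.242)^2 gives M 0.5746, M+2 0.3669, M+4 0.0586; the largest is M.
P(M) = C(2,0) × 0.758^2 × 0.242^0 = 1 × 0.574564 × 1.0000 = 0.574564 (base)
P(M+4) = C(2,2) × 0.758^0 × 0.242^2 = 1 × 1.0000 × 0.058564 = 0.058564
Relative intensity = 0.058564 / 0.574564 × 100 = 10.2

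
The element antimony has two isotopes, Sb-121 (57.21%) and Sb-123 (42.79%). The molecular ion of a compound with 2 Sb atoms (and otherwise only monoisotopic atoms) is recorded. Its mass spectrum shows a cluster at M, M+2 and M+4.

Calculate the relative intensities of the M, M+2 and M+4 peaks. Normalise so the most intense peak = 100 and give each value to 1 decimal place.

66.8 : 100.0 : 37.4

Each Sb atom is independently Sb-121 (p = 0.5721) or Sb-123 (q = 0.4279); the cluster is the binomial expansion (p + q)^2.
P(M) = 0.5721^2 = 0.327298
P(M+2) = 2 × 0.5721^1 × 0.4279^1 = 0.489603
P(M+4) = 0.4279^2 = 0.183098
The M+2 peak is largest (0.489603); scaling to 100 gives 66.8 : 100.0 : 37.4.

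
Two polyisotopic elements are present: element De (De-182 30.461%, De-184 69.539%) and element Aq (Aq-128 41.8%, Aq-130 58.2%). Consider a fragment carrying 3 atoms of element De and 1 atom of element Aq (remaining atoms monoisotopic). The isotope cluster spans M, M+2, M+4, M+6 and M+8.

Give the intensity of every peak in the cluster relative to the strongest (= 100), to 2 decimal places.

Element De pattern (n=3): 0.02826392 : 0.19356998 : 0.44189826 : 0.33626783
Element Aq pattern (n=1): 0.4180 : 0.5820
Convolve the two distributions (both contribute in 2-u steps):
  M: 0.02826392×0.4180 = 0.011814
  M+2: 0.02826392×0.5820 + 0.19356998×0.4180 = 0.097362
  M+4: 0.19356998×0.5820 + 0.44189826×0.4180 = 0.297371
  M+6: 0.44189826×0.5820 + 0.33626783×0.4180 = 0.397745
  M+8: 0.33626783×0.5820 = 0.195708
Scale to base peak (0.397745) = 100: 2.97 : 24.48 : 74.76 : 100.00 : 49.20

2.97 : 24.48 : 74.76 : 100.00 : 49.20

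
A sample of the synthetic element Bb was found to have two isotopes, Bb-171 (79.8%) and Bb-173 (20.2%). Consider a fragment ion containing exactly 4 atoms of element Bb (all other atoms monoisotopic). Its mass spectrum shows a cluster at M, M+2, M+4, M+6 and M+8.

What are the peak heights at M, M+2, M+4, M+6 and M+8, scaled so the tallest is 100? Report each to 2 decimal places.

The 4 Bb atoms are independent, so intensities follow the terms of (0.798 + 0.202)^4.
P(M) = 0.798^4 = 0.405519
P(M+2) = 4 × 0.798^3 × 0.202^1 = 0.410601
P(M+4) = 6 × 0.798^2 × 0.202^2 = 0.155905
P(M+6) = 4 × 0.798^1 × 0.202^3 = 0.026310
P(M+8) = 0.202^4 = 0.001665
The M+2 peak is largest (0.410601); scaling to 100 gives 98.76 : 100.00 : 37.97 : 6.41 : 0.41.

98.76 : 100.00 : 37.97 : 6.41 : 0.41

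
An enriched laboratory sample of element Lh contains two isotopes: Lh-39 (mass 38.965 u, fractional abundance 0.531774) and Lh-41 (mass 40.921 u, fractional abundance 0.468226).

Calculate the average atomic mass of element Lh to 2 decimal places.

Ar = Σ fᵢ·mᵢ = 0.531774 × 38.965 + 0.468226 × 40.921
= 20.7206 + 19.1603 = 39.8809 u

39.88 u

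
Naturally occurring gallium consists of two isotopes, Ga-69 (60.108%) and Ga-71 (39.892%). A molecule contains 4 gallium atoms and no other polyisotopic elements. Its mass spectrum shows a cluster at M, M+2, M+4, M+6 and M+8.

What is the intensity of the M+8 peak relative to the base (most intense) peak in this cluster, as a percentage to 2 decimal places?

7.31%

Binomial terms of (0.60108 + 0.39892)^4: M 0.1305, M+2 0.3465, M+4 0.3450, M+6 0.1526, M+8 0.0253 → M+2 is the base peak.
P(M+2) = C(4,1) × 0.60108^3 × 0.39892^1 = 4 × 0.2171685 × 0.39892 = 0.346531 (base)
P(M+8) = C(4,4) × 0.60108^0 × 0.39892^4 = 1 × 1.0000 × 0.02532464 = 0.025325
Relative intensity = 0.025325 / 0.346531 × 100 = 7.31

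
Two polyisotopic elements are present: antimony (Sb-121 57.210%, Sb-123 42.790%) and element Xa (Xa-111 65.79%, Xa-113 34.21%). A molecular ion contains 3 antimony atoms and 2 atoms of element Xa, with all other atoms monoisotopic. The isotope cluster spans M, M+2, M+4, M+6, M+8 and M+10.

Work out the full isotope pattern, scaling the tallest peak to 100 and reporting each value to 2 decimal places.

23.35 : 76.69 : 100.00 : 64.70 : 20.76 : 2.64

Antimony pattern (n=3): 0.18724742 : 0.42015297 : 0.3142518 : 0.07834781
Element Xa pattern (n=2): 0.43283241 : 0.45013518 : 0.11703241
Convolve the two distributions (both contribute in 2-u steps):
  M: 0.18724742×0.43283241 = 0.081047
  M+2: 0.18724742×0.45013518 + 0.42015297×0.43283241 = 0.266142
  M+4: 0.18724742×0.11703241 + 0.42015297×0.45013518 + 0.3142518×0.43283241 = 0.347058
  M+6: 0.42015297×0.11703241 + 0.3142518×0.45013518 + 0.07834781×0.43283241 = 0.224539
  M+8: 0.3142518×0.11703241 + 0.07834781×0.45013518 = 0.072045
  M+10: 0.07834781×0.11703241 = 0.009169
Scale to base peak (0.347058) = 100: 23.35 : 76.69 : 100.00 : 64.70 : 20.76 : 2.64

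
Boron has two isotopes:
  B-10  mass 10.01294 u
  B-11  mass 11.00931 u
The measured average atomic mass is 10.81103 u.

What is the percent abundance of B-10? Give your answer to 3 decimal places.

19.900%

Writing the weighted mean with unknown fraction x of B-10:
10.01294·x + 11.00931·(1 − x) = 10.81103
(10.01294 − 11.00931)·x = 10.81103 − 11.00931
x = -0.19828 / -0.99637 = 0.19900 → 19.900% B-10, 80.100% B-11.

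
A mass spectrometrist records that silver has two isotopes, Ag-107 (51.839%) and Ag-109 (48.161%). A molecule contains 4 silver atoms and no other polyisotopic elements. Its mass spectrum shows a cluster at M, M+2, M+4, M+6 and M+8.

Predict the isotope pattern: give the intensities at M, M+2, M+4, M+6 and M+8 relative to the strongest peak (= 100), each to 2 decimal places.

19.31 : 71.76 : 100.00 : 61.94 : 14.39

The 4 Ag atoms are independent, so intensities follow the terms of (0.51839 + 0.48161)^4.
P(M) = 0.51839^4 = 0.072215
P(M+2) = 4 × 0.51839^3 × 0.48161^1 = 0.268365
P(M+4) = 6 × 0.51839^2 × 0.48161^2 = 0.373986
P(M+6) = 4 × 0.51839^1 × 0.48161^3 = 0.231634
P(M+8) = 0.48161^4 = 0.053800
The M+4 peak is largest (0.373986); scaling to 100 gives 19.31 : 71.76 : 100.00 : 61.94 : 14.39.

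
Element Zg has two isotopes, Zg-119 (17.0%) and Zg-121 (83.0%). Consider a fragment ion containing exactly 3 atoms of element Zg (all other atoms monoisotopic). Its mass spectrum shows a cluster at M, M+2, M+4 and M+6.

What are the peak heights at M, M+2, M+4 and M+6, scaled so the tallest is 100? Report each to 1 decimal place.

0.9 : 12.6 : 61.4 : 100.0

The 3 Zg atoms are independent, so intensities follow the terms of (0.170 + 0.830)^3.
P(M) = 0.170^3 = 0.004913
P(M+2) = 3 × 0.170^2 × 0.830^1 = 0.071961
P(M+4) = 3 × 0.170^1 × 0.830^2 = 0.351339
P(M+6) = 0.830^3 = 0.571787
The M+6 peak is largest (0.571787); scaling to 100 gives 0.9 : 12.6 : 61.4 : 100.0.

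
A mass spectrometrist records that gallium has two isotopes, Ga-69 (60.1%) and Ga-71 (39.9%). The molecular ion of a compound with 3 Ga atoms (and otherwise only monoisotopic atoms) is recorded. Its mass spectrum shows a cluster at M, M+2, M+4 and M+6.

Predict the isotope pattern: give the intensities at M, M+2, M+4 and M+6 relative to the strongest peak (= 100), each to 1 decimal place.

50.2 : 100.0 : 66.4 : 14.7

Expanding (0.601 + 0.399)^3:
P(M) = 0.601^3 = 0.217082
P(M+2) = 3 × 0.601^2 × 0.399^1 = 0.432358
P(M+4) = 3 × 0.601^1 × 0.399^2 = 0.287039
P(M+6) = 0.399^3 = 0.063521
The M+2 peak is largest (0.432358); scaling to 100 gives 50.2 : 100.0 : 66.4 : 14.7.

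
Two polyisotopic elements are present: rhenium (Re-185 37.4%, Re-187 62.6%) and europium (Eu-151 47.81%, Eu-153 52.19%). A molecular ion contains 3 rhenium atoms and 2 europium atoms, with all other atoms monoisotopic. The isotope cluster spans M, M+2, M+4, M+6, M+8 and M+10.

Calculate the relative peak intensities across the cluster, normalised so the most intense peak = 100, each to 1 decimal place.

Rhenium pattern (n=3): 0.05231362 : 0.26268713 : 0.43968487 : 0.24531438
Europium pattern (n=2): 0.22857961 : 0.49904078 : 0.27237961
Convolve the two distributions (both contribute in 2-u steps):
  M: 0.05231362×0.22857961 = 0.011958
  M+2: 0.05231362×0.49904078 + 0.26268713×0.22857961 = 0.086152
  M+4: 0.05231362×0.27237961 + 0.26268713×0.49904078 + 0.43968487×0.22857961 = 0.245844
  M+6: 0.26268713×0.27237961 + 0.43968487×0.49904078 + 0.24531438×0.22857961 = 0.347045
  M+8: 0.43968487×0.27237961 + 0.24531438×0.49904078 = 0.242183
  M+10: 0.24531438×0.27237961 = 0.066819
Scale to base peak (0.347045) = 100: 3.4 : 24.8 : 70.8 : 100.0 : 69.8 : 19.3

3.4 : 24.8 : 70.8 : 100.0 : 69.8 : 19.3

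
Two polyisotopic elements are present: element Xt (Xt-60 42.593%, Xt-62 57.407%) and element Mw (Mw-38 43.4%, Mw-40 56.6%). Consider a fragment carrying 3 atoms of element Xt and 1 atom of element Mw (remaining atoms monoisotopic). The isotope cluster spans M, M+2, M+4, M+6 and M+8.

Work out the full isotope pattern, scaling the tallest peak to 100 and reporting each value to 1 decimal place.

9.3 : 49.9 : 100.0 : 89.1 : 29.8

Element Xt pattern (n=3): 0.07727067 : 0.31243708 : 0.42110383 : 0.18918842
Element Mw pattern (n=1): 0.4340 : 0.5660
Convolve the two distributions (both contribute in 2-u steps):
  M: 0.07727067×0.4340 = 0.033535
  M+2: 0.07727067×0.5660 + 0.31243708×0.4340 = 0.179333
  M+4: 0.31243708×0.5660 + 0.42110383×0.4340 = 0.359598
  M+6: 0.42110383×0.5660 + 0.18918842×0.4340 = 0.320453
  M+8: 0.18918842×0.5660 = 0.107081
Scale to base peak (0.359598) = 100: 9.3 : 49.9 : 100.0 : 89.1 : 29.8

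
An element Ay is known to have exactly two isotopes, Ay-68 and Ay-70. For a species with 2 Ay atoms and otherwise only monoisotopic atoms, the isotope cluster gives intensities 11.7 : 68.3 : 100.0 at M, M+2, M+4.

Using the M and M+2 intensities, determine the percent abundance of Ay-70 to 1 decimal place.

74.5%

If p is the fraction of Ay that is Ay-68, then I(M+2)/I(M) = [C(2,1)·p^1·(1−p)] / p^2 = 2·(1−p)/p = 68.3/11.7 = 5.8376
(1−p)/p = 5.8376/2 = 2.9188  ⇒  p = 1/(1 + 2.9188) = 0.2552
Ay-68: 25.5%, Ay-70: 74.5%.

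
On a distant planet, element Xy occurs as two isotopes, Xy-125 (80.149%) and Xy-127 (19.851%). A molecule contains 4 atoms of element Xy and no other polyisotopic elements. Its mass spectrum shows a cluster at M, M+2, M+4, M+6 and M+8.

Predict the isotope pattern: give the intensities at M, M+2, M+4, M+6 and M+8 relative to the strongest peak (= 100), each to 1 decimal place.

Each Xy atom is independently Xy-125 (p = 0.80149) or Xy-127 (q = 0.19851); the cluster is the binomial expansion (p + q)^4.
P(M) = 0.80149^4 = 0.412660
P(M+2) = 4 × 0.80149^3 × 0.19851^1 = 0.408824
P(M+4) = 6 × 0.80149^2 × 0.19851^2 = 0.151884
P(M+6) = 4 × 0.80149^1 × 0.19851^3 = 0.025079
P(M+8) = 0.19851^4 = 0.001553
The M peak is largest (0.412660); scaling to 100 gives 100.0 : 99.1 : 36.8 : 6.1 : 0.4.

100.0 : 99.1 : 36.8 : 6.1 : 0.4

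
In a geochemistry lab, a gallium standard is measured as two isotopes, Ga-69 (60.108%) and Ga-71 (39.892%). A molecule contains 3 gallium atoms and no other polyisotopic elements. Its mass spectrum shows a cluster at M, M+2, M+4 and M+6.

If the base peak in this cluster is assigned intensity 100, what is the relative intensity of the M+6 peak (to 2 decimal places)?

Binomial terms of (0.60108 + 0.39892)^3: M 0.2172, M+2 0.4324, M+4 0.2870, M+6 0.0635 → M+2 is the base peak.
P(M+2) = C(3,1) × 0.60108^2 × 0.39892^1 = 3 × 0.36129717 × 0.39892 = 0.432386 (base)
P(M+6) = C(3,3) × 0.60108^0 × 0.39892^3 = 1 × 1.0000 × 0.063483 = 0.063483
Relative intensity = 0.063483 / 0.432386 × 100 = 14.68

14.68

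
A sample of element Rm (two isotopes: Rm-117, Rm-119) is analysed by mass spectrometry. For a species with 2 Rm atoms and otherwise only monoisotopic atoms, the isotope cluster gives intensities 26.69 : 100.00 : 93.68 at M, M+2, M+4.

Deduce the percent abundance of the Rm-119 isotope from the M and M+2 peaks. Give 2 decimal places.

65.20%

Let p = fractional abundance of Rm-117. I(M+2)/I(M) = [C(2,1)·p^1·(1−p)] / p^2 = 2·(1−p)/p = 100.00/26.69 = 3.7467
(1−p)/p = 3.7467/2 = 1.8734  ⇒  p = 1/(1 + 1.8734) = 0.3480
Rm-117: 34.80%, Rm-119: 65.20%.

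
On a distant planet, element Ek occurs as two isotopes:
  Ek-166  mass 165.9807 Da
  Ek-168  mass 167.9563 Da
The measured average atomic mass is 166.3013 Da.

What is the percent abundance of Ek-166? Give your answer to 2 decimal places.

83.77%

Writing the weighted mean with unknown fraction x of Ek-166:
165.9807·x + 167.9563·(1 − x) = 166.3013
(165.9807 − 167.9563)·x = 166.3013 − 167.9563
x = -1.6550 / -1.9756 = 0.83772 → 83.77% Ek-166, 16.23% Ek-168.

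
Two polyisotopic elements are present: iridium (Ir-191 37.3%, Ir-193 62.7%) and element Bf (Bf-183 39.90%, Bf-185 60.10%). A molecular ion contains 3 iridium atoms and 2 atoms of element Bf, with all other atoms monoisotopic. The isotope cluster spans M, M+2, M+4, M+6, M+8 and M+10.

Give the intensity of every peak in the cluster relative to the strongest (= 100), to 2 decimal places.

Iridium pattern (n=3): 0.05189512 : 0.26170165 : 0.43991135 : 0.24649188
Element Bf pattern (n=2): 0.159201 : 0.479598 : 0.361201
Convolve the two distributions (both contribute in 2-u steps):
  M: 0.05189512×0.159201 = 0.008262
  M+2: 0.05189512×0.479598 + 0.26170165×0.159201 = 0.066552
  M+4: 0.05189512×0.361201 + 0.26170165×0.479598 + 0.43991135×0.159201 = 0.214290
  M+6: 0.26170165×0.361201 + 0.43991135×0.479598 + 0.24649188×0.159201 = 0.344749
  M+8: 0.43991135×0.361201 + 0.24649188×0.479598 = 0.277113
  M+10: 0.24649188×0.361201 = 0.089033
Scale to base peak (0.344749) = 100: 2.40 : 19.30 : 62.16 : 100.00 : 80.38 : 25.83

2.40 : 19.30 : 62.16 : 100.00 : 80.38 : 25.83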